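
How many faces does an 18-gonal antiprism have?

38

An antiprism on an n-gon has two n-gon caps and 2n triangles: V = 2·18 = 36, E = 4·18 = 72, F = 2·18 + 2 = 38.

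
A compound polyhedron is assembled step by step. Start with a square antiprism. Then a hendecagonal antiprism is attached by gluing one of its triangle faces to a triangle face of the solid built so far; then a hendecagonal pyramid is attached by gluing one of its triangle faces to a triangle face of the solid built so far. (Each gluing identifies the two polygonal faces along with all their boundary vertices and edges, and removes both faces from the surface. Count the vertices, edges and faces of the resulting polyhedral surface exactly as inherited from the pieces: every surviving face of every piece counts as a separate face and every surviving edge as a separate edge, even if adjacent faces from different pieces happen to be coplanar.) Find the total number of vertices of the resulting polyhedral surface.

36

A square antiprism: V=8, E=16, F=10.
Attach a hendecagonal antiprism (V=22, E=44, F=24) along a 3-gon: merge 3 vertices and 3 edges, delete both glued faces → V=27, E=57, F=32.
Attach a hendecagonal pyramid (V=12, E=22, F=12) along a 3-gon: merge 3 vertices and 3 edges, delete both glued faces → V=36, E=76, F=42.
Check: V − E + F = 36 − 76 + 42 = 2.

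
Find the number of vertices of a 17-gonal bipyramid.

19

A bipyramid over an n-gon has 2n triangular faces and n + 2 vertices: V = 17 + 2 = 19, E = 3·17 = 51, F = 2·17 = 34.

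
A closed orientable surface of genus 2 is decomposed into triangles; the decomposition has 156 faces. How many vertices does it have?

χ = 2 − 2·2 = -2, and every face is a triangle so 3F = 2E.
E = 3·156/2 = 234. Then V = -2 + E − F = -2 + 234 − 156 = 76.

76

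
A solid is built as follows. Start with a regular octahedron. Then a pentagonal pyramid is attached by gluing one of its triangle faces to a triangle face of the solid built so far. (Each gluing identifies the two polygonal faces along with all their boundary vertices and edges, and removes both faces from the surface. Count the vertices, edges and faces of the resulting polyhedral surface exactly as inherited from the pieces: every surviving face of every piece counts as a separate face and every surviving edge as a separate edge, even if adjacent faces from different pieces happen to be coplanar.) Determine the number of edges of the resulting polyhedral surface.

A regular octahedron: V=6, E=12, F=8.
Attach a pentagonal pyramid (V=6, E=10, F=6) along a 3-gon: merge 3 vertices and 3 edges, delete both glued faces → V=9, E=19, F=12.
Check: V − E + F = 9 − 19 + 12 = 2.

19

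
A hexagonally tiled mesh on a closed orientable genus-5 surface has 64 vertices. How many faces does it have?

χ = 2 − 2·5 = -8, and every face is a hexagon so 6F = 2E.
V − E + F = -8 with E = 6F/2 gives 64 − (6/2 − 1)·F = -8, so F = 36 and E = 108.

36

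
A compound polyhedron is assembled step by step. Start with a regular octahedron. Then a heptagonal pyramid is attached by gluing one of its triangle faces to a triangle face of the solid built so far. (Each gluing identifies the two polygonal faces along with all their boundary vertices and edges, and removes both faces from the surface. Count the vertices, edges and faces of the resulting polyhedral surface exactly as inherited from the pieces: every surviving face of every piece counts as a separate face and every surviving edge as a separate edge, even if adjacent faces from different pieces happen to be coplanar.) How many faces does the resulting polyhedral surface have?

14

A regular octahedron: V=6, E=12, F=8.
Attach a heptagonal pyramid (V=8, E=14, F=8) along a 3-gon: merge 3 vertices and 3 edges, delete both glued faces → V=11, E=23, F=14.
Check: V − E + F = 11 − 23 + 14 = 2.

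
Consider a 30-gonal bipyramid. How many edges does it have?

A bipyramid over an n-gon has 2n triangular faces and n + 2 vertices: V = 30 + 2 = 32, E = 3·30 = 90, F = 2·30 = 60.

90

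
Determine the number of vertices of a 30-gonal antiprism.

An antiprism on an n-gon has two n-gon caps and 2n triangles: V = 2·30 = 60, E = 4·30 = 120, F = 2·30 + 2 = 62.

60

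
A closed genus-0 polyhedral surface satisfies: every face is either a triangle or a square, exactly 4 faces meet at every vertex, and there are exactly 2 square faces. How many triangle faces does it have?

8

Let x be the number of triangles; then F = 2 + x.
Edge–face incidences: 2E = 4·2 + 3·x = 8 + 3x.
Every vertex has degree 4, so 4V = 2E.
Euler: V − E + F = 2 ⇒ (2E)/4 − E + (2 + x) = 2.
Multiply by 8: 2·(2E) − 4·(2E) + 8·(2 + x) = 16, i.e. 16 + 8x − 2·(8 + 3x) = 16.
Collecting terms: 2x = 16, so x = 8.
Then 2E = 8 + 3·8 = 32, so E = 16, V = 2E/4 = 8, F = 2 + 8 = 10.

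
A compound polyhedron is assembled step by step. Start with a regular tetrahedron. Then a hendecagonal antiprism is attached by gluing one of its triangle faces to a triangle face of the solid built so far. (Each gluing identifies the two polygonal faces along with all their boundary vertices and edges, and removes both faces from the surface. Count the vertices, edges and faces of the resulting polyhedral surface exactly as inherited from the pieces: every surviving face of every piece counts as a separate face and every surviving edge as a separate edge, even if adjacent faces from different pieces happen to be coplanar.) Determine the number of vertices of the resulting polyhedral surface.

23

A regular tetrahedron: V=4, E=6, F=4.
Attach a hendecagonal antiprism (V=22, E=44, F=24) along a 3-gon: merge 3 vertices and 3 edges, delete both glued faces → V=23, E=47, F=26.
Check: V − E + F = 23 − 47 + 26 = 2.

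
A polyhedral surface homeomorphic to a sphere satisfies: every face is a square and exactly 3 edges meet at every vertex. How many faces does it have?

Each face has 4 edges and each edge borders two faces, so 2E = 4F.
Each vertex has degree 3, so 3V = 2E and hence V = 4F/3.
Euler: V − E + F = 2 ⇒ (4F/3) − (4F/2) + F = 2.
Multiply by 6: (8 − 12 + 6)F = 12, i.e. 2F = 12.
So F = 6, E = 4·6/2 = 12, V = 4·6/3 = 8.

6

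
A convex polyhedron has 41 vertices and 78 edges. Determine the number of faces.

Here V − E + F = 2.
F = 2 − V + E = 2 − 41 + 78 = 39.

39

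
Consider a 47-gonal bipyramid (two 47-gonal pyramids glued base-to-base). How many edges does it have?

A bipyramid over an n-gon has 2n triangular faces and n + 2 vertices: V = 47 + 2 = 49, E = 3·47 = 141, F = 2·47 = 94.
Check: V − E + F = 49 − 141 + 94 = 2.

141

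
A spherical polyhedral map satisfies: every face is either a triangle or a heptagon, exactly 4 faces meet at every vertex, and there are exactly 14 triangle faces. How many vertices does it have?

14

Let x be the number of heptagons; then F = 14 + x.
Edge–face incidences: 2E = 3·14 + 7·x = 42 + 7x.
Every vertex has degree 4, so 4V = 2E.
Euler: V − E + F = 2 ⇒ (2E)/4 − E + (14 + x) = 2.
Multiply by 8: 2·(2E) − 4·(2E) + 8·(14 + x) = 16, i.e. 112 + 8x − 2·(42 + 7x) = 16.
Collecting terms: −6x + 28 = 16, so −6x = −12, so x = 2.
Then 2E = 42 + 7·2 = 56, so E = 28, V = 2E/4 = 14, F = 14 + 2 = 16.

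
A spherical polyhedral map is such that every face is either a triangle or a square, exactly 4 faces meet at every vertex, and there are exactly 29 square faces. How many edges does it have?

70

Let x be the number of triangles; then F = 29 + x.
Edge–face incidences: 2E = 4·29 + 3·x = 116 + 3x.
Every vertex has degree 4, so 4V = 2E.
Euler: V − E + F = 2 ⇒ (2E)/4 − E + (29 + x) = 2.
Multiply by 8: 2·(2E) − 4·(2E) + 8·(29 + x) = 16, i.e. 232 + 8x − 2·(116 + 3x) = 16.
Collecting terms: 2x = 16, so x = 8.
Then 2E = 116 + 3·8 = 140, so E = 70, V = 2E/4 = 35, F = 29 + 8 = 37.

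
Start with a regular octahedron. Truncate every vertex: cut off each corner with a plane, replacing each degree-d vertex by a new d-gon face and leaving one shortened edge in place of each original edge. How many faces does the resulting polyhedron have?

14

The base solid has V = 6, E = 12, F = 8.
Truncation replaces each original edge-end by a new vertex, so V′ = 2E = 24.
Each original edge survives, and each old vertex of degree d contributes d new edges; summing degrees gives Σd = 2E, so E′ = E + 2E = 3E = 36.
Each original face survives and each original vertex becomes one new face: F′ = F + V = 14.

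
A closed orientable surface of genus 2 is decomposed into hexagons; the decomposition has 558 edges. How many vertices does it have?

χ = 2 − 2·2 = -2, and every face is a hexagon so 6F = 2E.
F = 2E/6 = 186. Then V = -2 + E − F = -2 + 558 − 186 = 370.

370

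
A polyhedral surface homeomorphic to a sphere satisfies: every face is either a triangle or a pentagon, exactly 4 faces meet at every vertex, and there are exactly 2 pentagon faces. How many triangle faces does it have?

10

Let x be the number of triangles; then F = 2 + x.
Edge–face incidences: 2E = 5·2 + 3·x = 10 + 3x.
Every vertex has degree 4, so 4V = 2E.
Euler: V − E + F = 2 ⇒ (2E)/4 − E + (2 + x) = 2.
Multiply by 8: 2·(2E) − 4·(2E) + 8·(2 + x) = 16, i.e. 16 + 8x − 2·(10 + 3x) = 16.
Collecting terms: 2x − 4 = 16, so 2x = 20, so x = 10.
Then 2E = 10 + 3·10 = 40, so E = 20, V = 2E/4 = 10, F = 2 + 10 = 12.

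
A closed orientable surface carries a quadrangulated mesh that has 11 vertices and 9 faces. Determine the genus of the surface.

0

Every face is a square, so 2E = 4·9 = 36, giving E = 18.
χ = V − E + F = 11 − 18 + 9 = 2.
For a closed orientable surface χ = 2 − 2g, so g = (2 − (2))/2 = 0.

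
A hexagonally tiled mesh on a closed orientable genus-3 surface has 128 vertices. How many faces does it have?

66

χ = 2 − 2·3 = -4, and every face is a hexagon so 6F = 2E.
V − E + F = -4 with E = 6F/2 gives 128 − (6/2 − 1)·F = -4, so F = 66 and E = 198.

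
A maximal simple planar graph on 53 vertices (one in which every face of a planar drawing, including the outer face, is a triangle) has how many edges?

In a plane triangulation 3F = 2E and V − E + F = 2, so E = 3V − 6 = 3·53 − 6 = 153.

153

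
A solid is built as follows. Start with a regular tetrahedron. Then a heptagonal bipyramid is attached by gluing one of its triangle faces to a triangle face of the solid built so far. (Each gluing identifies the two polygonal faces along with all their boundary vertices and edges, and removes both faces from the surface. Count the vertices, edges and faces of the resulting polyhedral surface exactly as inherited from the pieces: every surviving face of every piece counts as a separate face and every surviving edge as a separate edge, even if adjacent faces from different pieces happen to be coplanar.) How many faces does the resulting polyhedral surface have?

A regular tetrahedron: V=4, E=6, F=4.
Attach a heptagonal bipyramid (V=9, E=21, F=14) along a 3-gon: merge 3 vertices and 3 edges, delete both glued faces → V=10, E=24, F=16.
Check: V − E + F = 10 − 24 + 16 = 2.

16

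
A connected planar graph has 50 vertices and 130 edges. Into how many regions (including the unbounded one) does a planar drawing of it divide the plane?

82

Euler's formula for a connected plane graph: V − E + F = 2, so F = 2 − 50 + 130 = 82.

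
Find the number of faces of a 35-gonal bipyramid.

70

A bipyramid over an n-gon has 2n triangular faces and n + 2 vertices: V = 35 + 2 = 37, E = 3·35 = 105, F = 2·35 = 70.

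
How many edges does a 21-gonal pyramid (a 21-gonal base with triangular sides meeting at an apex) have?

A pyramid on an n-gon base has one n-gon and n triangles: V = 21 + 1 = 22, E = 2·21 = 42, F = 21 + 1 = 22.
Check: V − E + F = 22 − 42 + 22 = 2.

42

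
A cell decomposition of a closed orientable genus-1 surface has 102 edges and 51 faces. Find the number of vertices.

51

For a closed orientable surface of genus 1, χ = 2 − 2·1 = 0.
V = 0 + E − F = 0 + 102 − 51 = 51.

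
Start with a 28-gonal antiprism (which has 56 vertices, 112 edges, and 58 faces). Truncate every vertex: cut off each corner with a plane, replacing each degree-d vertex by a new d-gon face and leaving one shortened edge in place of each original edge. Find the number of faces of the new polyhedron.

Truncation replaces each original edge-end by a new vertex, so V′ = 2E = 224.
Each original edge survives, and each old vertex of degree d contributes d new edges; summing degrees gives Σd = 2E, so E′ = E + 2E = 3E = 336.
Each original face survives and each original vertex becomes one new face: F′ = F + V = 114.

114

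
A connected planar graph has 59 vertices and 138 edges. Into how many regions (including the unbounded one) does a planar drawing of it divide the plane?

Euler's formula for a connected plane graph: V − E + F = 2, so F = 2 − 59 + 138 = 81.

81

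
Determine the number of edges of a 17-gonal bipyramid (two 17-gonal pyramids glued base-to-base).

A bipyramid over an n-gon has 2n triangular faces and n + 2 vertices: V = 17 + 2 = 19, E = 3·17 = 51, F = 2·17 = 34.

51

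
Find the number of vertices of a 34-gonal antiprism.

An antiprism on an n-gon has two n-gon caps and 2n triangles: V = 2·34 = 68, E = 4·34 = 136, F = 2·34 + 2 = 70.

68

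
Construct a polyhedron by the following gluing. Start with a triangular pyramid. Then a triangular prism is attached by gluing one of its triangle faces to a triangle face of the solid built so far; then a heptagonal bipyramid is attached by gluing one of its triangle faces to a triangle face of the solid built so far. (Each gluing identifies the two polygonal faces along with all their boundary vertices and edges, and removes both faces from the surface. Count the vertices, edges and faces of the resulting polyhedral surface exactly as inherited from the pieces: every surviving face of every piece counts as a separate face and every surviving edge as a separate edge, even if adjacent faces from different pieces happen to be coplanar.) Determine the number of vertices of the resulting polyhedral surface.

13

A triangular pyramid: V=4, E=6, F=4.
Attach a triangular prism (V=6, E=9, F=5) along a 3-gon: merge 3 vertices and 3 edges, delete both glued faces → V=7, E=12, F=7.
Attach a heptagonal bipyramid (V=9, E=21, F=14) along a 3-gon: merge 3 vertices and 3 edges, delete both glued faces → V=13, E=30, F=19.
Check: V − E + F = 13 − 30 + 19 = 2.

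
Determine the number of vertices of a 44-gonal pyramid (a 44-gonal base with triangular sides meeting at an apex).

A pyramid on an n-gon base has one n-gon and n triangles: V = 44 + 1 = 45, E = 2·44 = 88, F = 44 + 1 = 45.

45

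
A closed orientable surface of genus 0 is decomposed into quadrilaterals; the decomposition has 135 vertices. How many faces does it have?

χ = 2 − 2·0 = 2, and every face is a square so 4F = 2E.
V − E + F = 2 with E = 4F/2 gives 135 − (4/2 − 1)·F = 2, so F = 133 and E = 266.

133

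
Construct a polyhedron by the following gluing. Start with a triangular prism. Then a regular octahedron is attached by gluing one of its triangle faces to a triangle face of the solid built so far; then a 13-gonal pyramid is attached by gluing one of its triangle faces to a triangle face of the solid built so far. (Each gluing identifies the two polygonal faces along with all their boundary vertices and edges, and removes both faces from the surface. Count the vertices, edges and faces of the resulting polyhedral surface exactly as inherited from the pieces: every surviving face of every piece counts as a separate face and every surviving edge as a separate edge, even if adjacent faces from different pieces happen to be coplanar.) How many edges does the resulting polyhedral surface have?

A triangular prism: V=6, E=9, F=5.
Attach a regular octahedron (V=6, E=12, F=8) along a 3-gon: merge 3 vertices and 3 edges, delete both glued faces → V=9, E=18, F=11.
Attach a 13-gonal pyramid (V=14, E=26, F=14) along a 3-gon: merge 3 vertices and 3 edges, delete both glued faces → V=20, E=41, F=23.
Check: V − E + F = 20 − 41 + 23 = 2.

41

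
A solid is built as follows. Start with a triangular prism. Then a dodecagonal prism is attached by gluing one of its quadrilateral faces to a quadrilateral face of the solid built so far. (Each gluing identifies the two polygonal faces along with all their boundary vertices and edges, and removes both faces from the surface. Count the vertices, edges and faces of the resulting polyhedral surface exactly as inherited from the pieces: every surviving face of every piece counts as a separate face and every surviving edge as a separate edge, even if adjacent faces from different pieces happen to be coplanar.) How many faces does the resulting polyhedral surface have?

17

A triangular prism: V=6, E=9, F=5.
Attach a dodecagonal prism (V=24, E=36, F=14) along a 4-gon: merge 4 vertices and 4 edges, delete both glued faces → V=26, E=41, F=17.
Check: V − E + F = 26 − 41 + 17 = 2.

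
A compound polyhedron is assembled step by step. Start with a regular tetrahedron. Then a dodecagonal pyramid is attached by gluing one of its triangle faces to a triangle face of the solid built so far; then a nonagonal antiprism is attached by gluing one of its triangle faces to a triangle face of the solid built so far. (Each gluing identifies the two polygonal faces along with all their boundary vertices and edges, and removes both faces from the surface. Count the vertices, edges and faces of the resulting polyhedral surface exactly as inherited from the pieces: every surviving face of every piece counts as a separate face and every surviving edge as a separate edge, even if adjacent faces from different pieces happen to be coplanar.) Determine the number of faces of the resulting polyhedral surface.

33

A regular tetrahedron: V=4, E=6, F=4.
Attach a dodecagonal pyramid (V=13, E=24, F=13) along a 3-gon: merge 3 vertices and 3 edges, delete both glued faces → V=14, E=27, F=15.
Attach a nonagonal antiprism (V=18, E=36, F=20) along a 3-gon: merge 3 vertices and 3 edges, delete both glued faces → V=29, E=60, F=33.
Check: V − E + F = 29 − 60 + 33 = 2.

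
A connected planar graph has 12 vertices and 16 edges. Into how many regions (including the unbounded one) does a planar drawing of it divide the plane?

Euler's formula for a connected plane graph: V − E + F = 2, so F = 2 − 12 + 16 = 6.

6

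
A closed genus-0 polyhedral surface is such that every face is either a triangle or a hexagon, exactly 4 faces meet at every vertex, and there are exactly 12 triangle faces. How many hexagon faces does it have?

Let x be the number of hexagons; then F = 12 + x.
Edge–face incidences: 2E = 3·12 + 6·x = 36 + 6x.
Every vertex has degree 4, so 4V = 2E.
Euler: V − E + F = 2 ⇒ (2E)/4 − E + (12 + x) = 2.
Multiply by 8: 2·(2E) − 4·(2E) + 8·(12 + x) = 16, i.e. 96 + 8x − 2·(36 + 6x) = 16.
Collecting terms: −4x + 24 = 16, so −4x = −8, so x = 2.
Then 2E = 36 + 6·2 = 48, so E = 24, V = 2E/4 = 12, F = 12 + 2 = 14.

2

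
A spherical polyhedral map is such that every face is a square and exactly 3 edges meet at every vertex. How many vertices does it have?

Each face has 4 edges and each edge borders two faces, so 2E = 4F.
Each vertex has degree 3, so 3V = 2E and hence V = 4F/3.
Euler: V − E + F = 2 ⇒ (4F/3) − (4F/2) + F = 2.
Multiply by 6: (8 − 12 + 6)F = 12, i.e. 2F = 12.
So F = 6, E = 4·6/2 = 12, V = 4·6/3 = 8.

8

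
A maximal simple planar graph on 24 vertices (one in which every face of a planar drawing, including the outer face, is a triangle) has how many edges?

66

In a plane triangulation 3F = 2E and V − E + F = 2, so E = 3V − 6 = 3·24 − 6 = 66.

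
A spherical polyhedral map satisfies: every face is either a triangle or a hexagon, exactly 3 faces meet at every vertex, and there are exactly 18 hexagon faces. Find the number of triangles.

Let x be the number of triangles; then F = 18 + x.
Edge–face incidences: 2E = 6·18 + 3·x = 108 + 3x.
Every vertex has degree 3, so 3V = 2E.
Euler: V − E + F = 2 ⇒ (2E)/3 − E + (18 + x) = 2.
Multiply by 6: 2·(2E) − 3·(2E) + 6·(18 + x) = 12, i.e. 108 + 6x − (108 + 3x) = 12.
Collecting terms: 3x = 12, so x = 4.
Then 2E = 108 + 3·4 = 120, so E = 60, V = 2E/3 = 40, F = 18 + 4 = 22.

4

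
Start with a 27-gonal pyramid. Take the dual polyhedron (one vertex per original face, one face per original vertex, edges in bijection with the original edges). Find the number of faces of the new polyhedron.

28

The base solid has V = 28, E = 54, F = 28.
The dual swaps V and F and preserves E: V′ = F = 28, E′ = E = 54, F′ = V = 28.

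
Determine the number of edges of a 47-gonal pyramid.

A pyramid on an n-gon base has one n-gon and n triangles: V = 47 + 1 = 48, E = 2·47 = 94, F = 47 + 1 = 48.
Check: V − E + F = 48 − 94 + 48 = 2.

94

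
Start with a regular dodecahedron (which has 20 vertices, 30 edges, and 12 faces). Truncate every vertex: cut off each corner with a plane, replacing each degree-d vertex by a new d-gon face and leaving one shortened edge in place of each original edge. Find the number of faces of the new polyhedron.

Truncation replaces each original edge-end by a new vertex, so V′ = 2E = 60.
Each original edge survives, and each old vertex of degree d contributes d new edges; summing degrees gives Σd = 2E, so E′ = E + 2E = 3E = 90.
Each original face survives and each original vertex becomes one new face: F′ = F + V = 32.

32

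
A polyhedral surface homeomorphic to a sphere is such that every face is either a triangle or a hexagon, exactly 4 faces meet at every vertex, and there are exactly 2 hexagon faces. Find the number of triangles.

Let x be the number of triangles; then F = 2 + x.
Edge–face incidences: 2E = 6·2 + 3·x = 12 + 3x.
Every vertex has degree 4, so 4V = 2E.
Euler: V − E + F = 2 ⇒ (2E)/4 − E + (2 + x) = 2.
Multiply by 8: 2·(2E) − 4·(2E) + 8·(2 + x) = 16, i.e. 16 + 8x − 2·(12 + 3x) = 16.
Collecting terms: 2x − 8 = 16, so 2x = 24, so x = 12.
Then 2E = 12 + 3·12 = 48, so E = 24, V = 2E/4 = 12, F = 2 + 12 = 14.

12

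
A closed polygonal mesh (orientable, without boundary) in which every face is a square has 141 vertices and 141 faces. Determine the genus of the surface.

1

Every face is a square, so 2E = 4·141 = 564, giving E = 282.
χ = V − E + F = 141 − 282 + 141 = 0.
For a closed orientable surface χ = 2 − 2g, so g = (2 − (0))/2 = 1.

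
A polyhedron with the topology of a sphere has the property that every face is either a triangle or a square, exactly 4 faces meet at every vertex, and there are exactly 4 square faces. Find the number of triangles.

Let x be the number of triangles; then F = 4 + x.
Edge–face incidences: 2E = 4·4 + 3·x = 16 + 3x.
Every vertex has degree 4, so 4V = 2E.
Euler: V − E + F = 2 ⇒ (2E)/4 − E + (4 + x) = 2.
Multiply by 8: 2·(2E) − 4·(2E) + 8·(4 + x) = 16, i.e. 32 + 8x − 2·(16 + 3x) = 16.
Collecting terms: 2x = 16, so x = 8.
Then 2E = 16 + 3·8 = 40, so E = 20, V = 2E/4 = 10, F = 4 + 8 = 12.

8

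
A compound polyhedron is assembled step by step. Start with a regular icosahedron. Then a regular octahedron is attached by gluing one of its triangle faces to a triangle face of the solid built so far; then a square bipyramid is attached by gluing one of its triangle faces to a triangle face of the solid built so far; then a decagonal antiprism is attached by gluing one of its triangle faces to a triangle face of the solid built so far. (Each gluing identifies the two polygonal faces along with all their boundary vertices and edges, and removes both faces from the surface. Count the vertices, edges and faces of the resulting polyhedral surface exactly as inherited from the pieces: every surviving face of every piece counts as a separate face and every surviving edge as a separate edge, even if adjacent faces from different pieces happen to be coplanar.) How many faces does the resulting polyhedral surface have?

52

A regular icosahedron: V=12, E=30, F=20.
Attach a regular octahedron (V=6, E=12, F=8) along a 3-gon: merge 3 vertices and 3 edges, delete both glued faces → V=15, E=39, F=26.
Attach a square bipyramid (V=6, E=12, F=8) along a 3-gon: merge 3 vertices and 3 edges, delete both glued faces → V=18, E=48, F=32.
Attach a decagonal antiprism (V=20, E=40, F=22) along a 3-gon: merge 3 vertices and 3 edges, delete both glued faces → V=35, E=85, F=52.
Check: V − E + F = 35 − 85 + 52 = 2.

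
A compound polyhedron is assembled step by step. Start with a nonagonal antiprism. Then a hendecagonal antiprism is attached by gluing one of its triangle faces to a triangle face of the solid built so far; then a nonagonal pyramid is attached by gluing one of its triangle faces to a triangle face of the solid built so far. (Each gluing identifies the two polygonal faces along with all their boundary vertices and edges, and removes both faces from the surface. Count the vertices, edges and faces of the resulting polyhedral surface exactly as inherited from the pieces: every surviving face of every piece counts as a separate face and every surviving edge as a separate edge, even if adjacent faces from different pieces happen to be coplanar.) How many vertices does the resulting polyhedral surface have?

A nonagonal antiprism: V=18, E=36, F=20.
Attach a hendecagonal antiprism (V=22, E=44, F=24) along a 3-gon: merge 3 vertices and 3 edges, delete both glued faces → V=37, E=77, F=42.
Attach a nonagonal pyramid (V=10, E=18, F=10) along a 3-gon: merge 3 vertices and 3 edges, delete both glued faces → V=44, E=92, F=50.
Check: V − E + F = 44 − 92 + 50 = 2.

44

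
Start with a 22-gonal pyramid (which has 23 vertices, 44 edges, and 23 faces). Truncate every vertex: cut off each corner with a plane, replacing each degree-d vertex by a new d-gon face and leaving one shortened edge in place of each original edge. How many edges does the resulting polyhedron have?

Truncation replaces each original edge-end by a new vertex, so V′ = 2E = 88.
Each original edge survives, and each old vertex of degree d contributes d new edges; summing degrees gives Σd = 2E, so E′ = E + 2E = 3E = 132.
Each original face survives and each original vertex becomes one new face: F′ = F + V = 46.

132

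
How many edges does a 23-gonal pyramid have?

A pyramid on an n-gon base has one n-gon and n triangles: V = 23 + 1 = 24, E = 2·23 = 46, F = 23 + 1 = 24.

46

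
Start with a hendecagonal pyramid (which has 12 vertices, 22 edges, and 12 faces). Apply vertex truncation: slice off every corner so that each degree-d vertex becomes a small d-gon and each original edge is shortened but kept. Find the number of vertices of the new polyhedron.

Truncation replaces each original edge-end by a new vertex, so V′ = 2E = 44.
Each original edge survives, and each old vertex of degree d contributes d new edges; summing degrees gives Σd = 2E, so E′ = E + 2E = 3E = 66.
Each original face survives and each original vertex becomes one new face: F′ = F + V = 24.

44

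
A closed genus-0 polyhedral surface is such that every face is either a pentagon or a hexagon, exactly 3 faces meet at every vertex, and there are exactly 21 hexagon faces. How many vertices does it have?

62

Let x be the number of pentagons; then F = 21 + x.
Edge–face incidences: 2E = 6·21 + 5·x = 126 + 5x.
Every vertex has degree 3, so 3V = 2E.
Euler: V − E + F = 2 ⇒ (2E)/3 − E + (21 + x) = 2.
Multiply by 6: 2·(2E) − 3·(2E) + 6·(21 + x) = 12, i.e. 126 + 6x − (126 + 5x) = 12.
Collecting terms: x = 12.
Then 2E = 126 + 5·12 = 186, so E = 93, V = 2E/3 = 62, F = 21 + 12 = 33.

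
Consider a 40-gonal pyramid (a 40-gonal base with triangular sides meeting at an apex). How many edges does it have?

A pyramid on an n-gon base has one n-gon and n triangles: V = 40 + 1 = 41, E = 2·40 = 80, F = 40 + 1 = 41.

80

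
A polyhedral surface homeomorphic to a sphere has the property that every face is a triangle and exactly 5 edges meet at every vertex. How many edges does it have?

30

Each face has 3 edges and each edge borders two faces, so 2E = 3F.
Each vertex has degree 5, so 5V = 2E and hence V = 3F/5.
Euler: V − E + F = 2 ⇒ (3F/5) − (3F/2) + F = 2.
Multiply by 10: (6 − 15 + 10)F = 20, i.e. 1F = 20.
So F = 20, E = 3·20/2 = 30, V = 3·20/5 = 12.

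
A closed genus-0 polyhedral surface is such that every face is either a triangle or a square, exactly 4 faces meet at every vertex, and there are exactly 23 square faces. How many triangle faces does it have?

8

Let x be the number of triangles; then F = 23 + x.
Edge–face incidences: 2E = 4·23 + 3·x = 92 + 3x.
Every vertex has degree 4, so 4V = 2E.
Euler: V − E + F = 2 ⇒ (2E)/4 − E + (23 + x) = 2.
Multiply by 8: 2·(2E) − 4·(2E) + 8·(23 + x) = 16, i.e. 184 + 8x − 2·(92 + 3x) = 16.
Collecting terms: 2x = 16, so x = 8.
Then 2E = 92 + 3·8 = 116, so E = 58, V = 2E/4 = 29, F = 23 + 8 = 31.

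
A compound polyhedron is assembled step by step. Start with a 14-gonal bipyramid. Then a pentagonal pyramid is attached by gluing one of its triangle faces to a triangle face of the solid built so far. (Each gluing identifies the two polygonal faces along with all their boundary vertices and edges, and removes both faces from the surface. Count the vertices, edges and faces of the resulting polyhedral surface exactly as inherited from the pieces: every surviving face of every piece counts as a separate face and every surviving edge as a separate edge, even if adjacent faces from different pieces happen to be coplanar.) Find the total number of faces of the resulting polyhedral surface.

A 14-gonal bipyramid: V=16, E=42, F=28.
Attach a pentagonal pyramid (V=6, E=10, F=6) along a 3-gon: merge 3 vertices and 3 edges, delete both glued faces → V=19, E=49, F=32.
Check: V − E + F = 19 − 49 + 32 = 2.

32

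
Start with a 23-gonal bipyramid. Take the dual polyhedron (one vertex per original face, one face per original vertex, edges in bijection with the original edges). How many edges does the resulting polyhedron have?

The base solid has V = 25, E = 69, F = 46.
The dual swaps V and F and preserves E: V′ = F = 46, E′ = E = 69, F′ = V = 25.

69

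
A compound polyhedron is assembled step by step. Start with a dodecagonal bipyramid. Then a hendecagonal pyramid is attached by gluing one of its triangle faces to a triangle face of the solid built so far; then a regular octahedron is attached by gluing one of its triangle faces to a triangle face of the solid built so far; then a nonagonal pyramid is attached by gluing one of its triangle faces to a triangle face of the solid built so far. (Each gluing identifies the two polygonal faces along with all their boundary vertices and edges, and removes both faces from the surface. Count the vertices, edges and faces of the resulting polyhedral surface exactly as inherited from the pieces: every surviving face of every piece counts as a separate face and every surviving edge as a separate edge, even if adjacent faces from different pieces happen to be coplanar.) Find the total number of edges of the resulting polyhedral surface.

A dodecagonal bipyramid: V=14, E=36, F=24.
Attach a hendecagonal pyramid (V=12, E=22, F=12) along a 3-gon: merge 3 vertices and 3 edges, delete both glued faces → V=23, E=55, F=34.
Attach a regular octahedron (V=6, E=12, F=8) along a 3-gon: merge 3 vertices and 3 edges, delete both glued faces → V=26, E=64, F=40.
Attach a nonagonal pyramid (V=10, E=18, F=10) along a 3-gon: merge 3 vertices and 3 edges, delete both glued faces → V=33, E=79, F=48.
Check: V − E + F = 33 − 79 + 48 = 2.

79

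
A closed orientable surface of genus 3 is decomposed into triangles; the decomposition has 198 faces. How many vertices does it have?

95

χ = 2 − 2·3 = -4, and every face is a triangle so 3F = 2E.
E = 3·198/2 = 297. Then V = -4 + E − F = -4 + 297 − 198 = 95.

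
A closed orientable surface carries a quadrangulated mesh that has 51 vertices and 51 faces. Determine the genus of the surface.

Every face is a square, so 2E = 4·51 = 204, giving E = 102.
χ = V − E + F = 51 − 102 + 51 = 0.
For a closed orientable surface χ = 2 − 2g, so g = (2 − (0))/2 = 1.

1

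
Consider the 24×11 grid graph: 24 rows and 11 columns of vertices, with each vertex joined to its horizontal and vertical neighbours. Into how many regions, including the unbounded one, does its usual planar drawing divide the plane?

231

The grid has V = 24·11 = 264 vertices and E = 24·10 + 11·23 = 493 edges.
F = 2 − V + E = 2 − 264 + 493 = 231.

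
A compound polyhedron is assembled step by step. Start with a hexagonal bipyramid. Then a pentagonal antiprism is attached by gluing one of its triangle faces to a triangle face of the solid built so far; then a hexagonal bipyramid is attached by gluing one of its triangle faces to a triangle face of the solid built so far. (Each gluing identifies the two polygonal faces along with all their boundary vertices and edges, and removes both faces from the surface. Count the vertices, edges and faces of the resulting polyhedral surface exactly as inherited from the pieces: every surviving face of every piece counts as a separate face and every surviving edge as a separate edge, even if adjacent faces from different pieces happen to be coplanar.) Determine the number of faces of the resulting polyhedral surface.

A hexagonal bipyramid: V=8, E=18, F=12.
Attach a pentagonal antiprism (V=10, E=20, F=12) along a 3-gon: merge 3 vertices and 3 edges, delete both glued faces → V=15, E=35, F=22.
Attach a hexagonal bipyramid (V=8, E=18, F=12) along a 3-gon: merge 3 vertices and 3 edges, delete both glued faces → V=20, E=50, F=32.
Check: V − E + F = 20 − 50 + 32 = 2.

32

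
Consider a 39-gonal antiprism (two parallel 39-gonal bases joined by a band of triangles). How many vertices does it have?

An antiprism on an n-gon has two n-gon caps and 2n triangles: V = 2·39 = 78, E = 4·39 = 156, F = 2·39 + 2 = 80.

78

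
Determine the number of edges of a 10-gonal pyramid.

A pyramid on an n-gon base has one n-gon and n triangles: V = 10 + 1 = 11, E = 2·10 = 20, F = 10 + 1 = 11.

20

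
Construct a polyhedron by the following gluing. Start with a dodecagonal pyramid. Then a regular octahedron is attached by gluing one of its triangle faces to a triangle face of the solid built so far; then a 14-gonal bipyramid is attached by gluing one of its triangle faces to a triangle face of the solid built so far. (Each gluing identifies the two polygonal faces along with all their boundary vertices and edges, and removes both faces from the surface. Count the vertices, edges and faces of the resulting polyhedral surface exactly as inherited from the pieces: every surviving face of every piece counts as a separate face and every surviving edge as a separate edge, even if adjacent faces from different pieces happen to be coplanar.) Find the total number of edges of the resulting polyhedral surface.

72

A dodecagonal pyramid: V=13, E=24, F=13.
Attach a regular octahedron (V=6, E=12, F=8) along a 3-gon: merge 3 vertices and 3 edges, delete both glued faces → V=16, E=33, F=19.
Attach a 14-gonal bipyramid (V=16, E=42, F=28) along a 3-gon: merge 3 vertices and 3 edges, delete both glued faces → V=29, E=72, F=45.
Check: V − E + F = 29 − 72 + 45 = 2.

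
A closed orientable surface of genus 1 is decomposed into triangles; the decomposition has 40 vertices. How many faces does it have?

80

χ = 2 − 2·1 = 0, and every face is a triangle so 3F = 2E.
V − E + F = 0 with E = 3F/2 gives 40 − (3/2 − 1)·F = 0, so F = 80 and E = 120.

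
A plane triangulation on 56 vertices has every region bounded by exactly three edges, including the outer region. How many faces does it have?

In a plane triangulation 3F = 2E and V − E + F = 2, so F = 2V − 4 = 2·56 − 4 = 108.

108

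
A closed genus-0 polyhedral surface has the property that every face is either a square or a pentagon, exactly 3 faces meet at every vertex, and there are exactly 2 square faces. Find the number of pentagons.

8

Let x be the number of pentagons; then F = 2 + x.
Edge–face incidences: 2E = 4·2 + 5·x = 8 + 5x.
Every vertex has degree 3, so 3V = 2E.
Euler: V − E + F = 2 ⇒ (2E)/3 − E + (2 + x) = 2.
Multiply by 6: 2·(2E) − 3·(2E) + 6·(2 + x) = 12, i.e. 12 + 6x − (8 + 5x) = 12.
Collecting terms: x + 4 = 12, so x = 8.
Then 2E = 8 + 5·8 = 48, so E = 24, V = 2E/3 = 16, F = 2 + 8 = 10.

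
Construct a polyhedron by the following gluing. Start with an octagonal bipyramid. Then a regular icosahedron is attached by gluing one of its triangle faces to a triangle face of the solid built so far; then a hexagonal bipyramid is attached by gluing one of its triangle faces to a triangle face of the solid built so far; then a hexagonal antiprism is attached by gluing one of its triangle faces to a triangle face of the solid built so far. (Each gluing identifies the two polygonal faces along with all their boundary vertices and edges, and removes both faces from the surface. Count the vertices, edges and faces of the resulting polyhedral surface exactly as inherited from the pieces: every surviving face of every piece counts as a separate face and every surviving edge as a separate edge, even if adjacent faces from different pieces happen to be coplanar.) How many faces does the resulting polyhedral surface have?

56

An octagonal bipyramid: V=10, E=24, F=16.
Attach a regular icosahedron (V=12, E=30, F=20) along a 3-gon: merge 3 vertices and 3 edges, delete both glued faces → V=19, E=51, F=34.
Attach a hexagonal bipyramid (V=8, E=18, F=12) along a 3-gon: merge 3 vertices and 3 edges, delete both glued faces → V=24, E=66, F=44.
Attach a hexagonal antiprism (V=12, E=24, F=14) along a 3-gon: merge 3 vertices and 3 edges, delete both glued faces → V=33, E=87, F=56.
Check: V − E + F = 33 − 87 + 56 = 2.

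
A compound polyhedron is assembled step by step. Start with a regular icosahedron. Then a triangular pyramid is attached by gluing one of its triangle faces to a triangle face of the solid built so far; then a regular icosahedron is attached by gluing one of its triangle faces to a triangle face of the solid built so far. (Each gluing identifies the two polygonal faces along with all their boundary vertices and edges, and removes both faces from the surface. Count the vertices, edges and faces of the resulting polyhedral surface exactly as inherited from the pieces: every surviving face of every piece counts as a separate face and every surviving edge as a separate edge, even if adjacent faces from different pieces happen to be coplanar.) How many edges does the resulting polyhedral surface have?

60

A regular icosahedron: V=12, E=30, F=20.
Attach a triangular pyramid (V=4, E=6, F=4) along a 3-gon: merge 3 vertices and 3 edges, delete both glued faces → V=13, E=33, F=22.
Attach a regular icosahedron (V=12, E=30, F=20) along a 3-gon: merge 3 vertices and 3 edges, delete both glued faces → V=22, E=60, F=40.
Check: V − E + F = 22 − 60 + 40 = 2.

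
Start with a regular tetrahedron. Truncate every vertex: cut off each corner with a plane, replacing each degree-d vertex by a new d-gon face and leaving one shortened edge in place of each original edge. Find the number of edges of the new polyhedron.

18

The base solid has V = 4, E = 6, F = 4.
Truncation replaces each original edge-end by a new vertex, so V′ = 2E = 12.
Each original edge survives, and each old vertex of degree d contributes d new edges; summing degrees gives Σd = 2E, so E′ = E + 2E = 3E = 18.
Each original face survives and each original vertex becomes one new face: F′ = F + V = 8.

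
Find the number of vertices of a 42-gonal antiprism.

84

An antiprism on an n-gon has two n-gon caps and 2n triangles: V = 2·42 = 84, E = 4·42 = 168, F = 2·42 + 2 = 86.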